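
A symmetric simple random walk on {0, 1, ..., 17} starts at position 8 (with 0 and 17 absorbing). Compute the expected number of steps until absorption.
E[τ | X_0 = 8] = 72

Let v_k = E[τ | X_0 = k]. Boundary: v_0 = v_17 = 0. Recurrence: v_k = 1 + (v_{k-1} + v_{k+1})/2 for 1 ≤ k ≤ 16. The particular solution to v_k − (v_{k-1} + v_{k+1})/2 = 1 is v_k = −k^2. Adding homogeneous solution A + B k and matching boundaries gives v_k = k (17 − k). Substituting k = 8: v_8 = 8 · 9 = 72.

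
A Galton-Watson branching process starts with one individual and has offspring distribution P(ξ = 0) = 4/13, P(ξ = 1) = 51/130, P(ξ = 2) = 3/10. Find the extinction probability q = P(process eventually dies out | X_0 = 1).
q = 1

Mean offspring μ = 0·4/13 + 1·51/130 + 2·3/10 = 129/130 ≤ 1. For μ ≤ 1 with offspring not concentrated at 1, the Galton-Watson process goes extinct almost surely, so q = 1.
(Algebraic check: The pgf is f(s) = 4/13 + 51/130·s + 3/10·s². The extinction probability q is the smallest fixed point of f in [0, 1]. Setting s = f(s):
  3/10·s² + (51/130 − 1)·s + 4/13 = 0
  3/10·s² − (4/13 + 3/10)·s + 4/13 = 0
which factors as (s − 1)·(3/10·s − 4/13) = 0, giving roots s = 1 and s = (4/13)/(3/10) = 40/39. Since 40/39 ≥ 1, the smallest root in [0, 1] is s = 1.)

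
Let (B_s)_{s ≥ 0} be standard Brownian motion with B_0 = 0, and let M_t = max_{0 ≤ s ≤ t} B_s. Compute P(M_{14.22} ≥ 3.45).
P(M_{14.22} ≥ 3.45) = 2·P(B_{14.22} ≥ 3.45) = 2(1 − Φ(3.45/√14.22)) ≈ 0.3602

By the reflection principle for Brownian motion, P(M_t ≥ a) = 2 · P(B_t ≥ a) for a ≥ 0. Since B_t ~ N(0, t), P(B_t ≥ 3.45) = 1 − Φ(3.45/√t) = 1 − Φ(3.45/√14.22) = 1 − Φ(0.9149). So
  P(M_{14.22} ≥ 3.45) = 2(1 − Φ(0.9149)) ≈ 0.3602.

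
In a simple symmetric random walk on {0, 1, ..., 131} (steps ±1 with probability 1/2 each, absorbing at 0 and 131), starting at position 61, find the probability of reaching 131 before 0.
P(hit 131 before 0) = 61/131

Let u_k = P(hit 131 before 0 | start at k). Then u_0 = 0, u_131 = 1, and u_k = u_{k-1}/2 + u_{k+1}/2 for 1 ≤ k ≤ 130. This harmonic recurrence is solved by u_k = k/131, giving u_61 = 61/131.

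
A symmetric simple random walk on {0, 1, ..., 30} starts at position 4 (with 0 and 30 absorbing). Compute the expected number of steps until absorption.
E[τ | X_0 = 4] = 104

Let v_k = E[τ | X_0 = k]. Boundary: v_0 = v_30 = 0. Recurrence: v_k = 1 + (v_{k-1} + v_{k+1})/2 for 1 ≤ k ≤ 29. The particular solution to v_k − (v_{k-1} + v_{k+1})/2 = 1 is v_k = −k^2. Adding homogeneous solution A + B k and matching boundaries gives v_k = k (30 − k). Substituting k = 4: v_4 = 4 · 26 = 104.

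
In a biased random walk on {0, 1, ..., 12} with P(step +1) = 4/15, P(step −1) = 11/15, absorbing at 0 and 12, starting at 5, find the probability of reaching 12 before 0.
P(hit 12 before 0) = (1 − (11/4)^5) / (1 − (11/4)^12) = 374554624/448344514215

Let u_k denote P(reach 12 before 0 | start at k). Boundary: u_0 = 0, u_12 = 1. Recurrence: u_k = 4/15·u_{k+1} + 11/15·u_{k-1} for 1 ≤ k ≤ 11. Try u_k = A + B·r^k with r = q/p = (11/15)/(4/15) = 11/4. Substitution satisfies the recurrence; boundary conditions give:
  u_k = (1 − r^k) / (1 − r^N) = (1 − (11/4)^5) / (1 − (11/4)^12) = 374554624/448344514215.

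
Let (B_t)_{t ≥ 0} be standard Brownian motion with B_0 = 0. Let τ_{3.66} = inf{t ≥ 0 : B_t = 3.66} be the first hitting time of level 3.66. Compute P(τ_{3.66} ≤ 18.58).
P(τ_{3.66} ≤ 18.58) = 2(1 − Φ(3.66/√18.58)) = 2(1 − Φ(0.8491)) ≈ 0.3958

By the reflection principle for standard BM, P(τ_b ≤ t) = 2 · P(B_t ≥ b). Since B_t ~ N(0, t), P(B_t ≥ 3.66) = 1 − Φ(3.66/√t) = 1 − Φ(3.66/√18.58) = 1 − Φ(0.8491) ≈ 0.19791. Doubling: P(τ_{3.66} ≤ 18.58) ≈ 2 · 0.19791 = 0.39582 ≈ 0.3958.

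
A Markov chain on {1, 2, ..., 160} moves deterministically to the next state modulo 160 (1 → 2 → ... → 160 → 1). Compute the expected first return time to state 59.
E[T_59 | X_0 = 59] = 160

The chain cycles deterministically, so starting at state 59 it returns in exactly 160 steps. Equivalently, the stationary distribution is uniform π_j = 1/160 for every state j, so by Kac's formula E[T_59] = 1/π_59 = 160.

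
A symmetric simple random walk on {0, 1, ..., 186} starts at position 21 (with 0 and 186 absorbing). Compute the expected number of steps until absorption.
E[τ | X_0 = 21] = 3465

Let v_k = E[τ | X_0 = k]. Boundary: v_0 = v_186 = 0. Recurrence: v_k = 1 + (v_{k-1} + v_{k+1})/2 for 1 ≤ k ≤ 185. The particular solution to v_k − (v_{k-1} + v_{k+1})/2 = 1 is v_k = −k^2. Adding homogeneous solution A + B k and matching boundaries gives v_k = k (186 − k). Substituting k = 21: v_21 = 21 · 165 = 3465.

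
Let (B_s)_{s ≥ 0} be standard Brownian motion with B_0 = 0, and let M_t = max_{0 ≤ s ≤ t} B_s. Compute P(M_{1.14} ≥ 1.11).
P(M_{1.14} ≥ 1.11) = 2·P(B_{1.14} ≥ 1.11) = 2(1 − Φ(1.11/√1.14)) ≈ 0.2985

By the reflection principle for Brownian motion, P(M_t ≥ a) = 2 · P(B_t ≥ a) for a ≥ 0. Since B_t ~ N(0, t), P(B_t ≥ 1.11) = 1 − Φ(1.11/√t) = 1 − Φ(1.11/√1.14) = 1 − Φ(1.0396). So
  P(M_{1.14} ≥ 1.11) = 2(1 − Φ(1.0396)) ≈ 0.2985.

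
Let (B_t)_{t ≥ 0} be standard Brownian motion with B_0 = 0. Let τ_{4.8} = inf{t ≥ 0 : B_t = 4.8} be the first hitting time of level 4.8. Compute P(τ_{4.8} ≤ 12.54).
P(τ_{4.8} ≤ 12.54) = 2(1 − Φ(4.8/√12.54)) = 2(1 − Φ(1.3555)) ≈ 0.1753

By the reflection principle for standard BM, P(τ_b ≤ t) = 2 · P(B_t ≥ b). Since B_t ~ N(0, t), P(B_t ≥ 4.8) = 1 − Φ(4.8/√t) = 1 − Φ(4.8/√12.54) = 1 − Φ(1.3555) ≈ 0.08763. Doubling: P(τ_{4.8} ≤ 12.54) ≈ 2 · 0.08763 = 0.17526 ≈ 0.1753.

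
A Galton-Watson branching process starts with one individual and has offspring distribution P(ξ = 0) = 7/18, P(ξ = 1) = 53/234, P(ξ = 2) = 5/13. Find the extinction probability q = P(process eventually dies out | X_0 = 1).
q = 1

Mean offspring μ = 0·7/18 + 1·53/234 + 2·5/13 = 233/234 ≤ 1. For μ ≤ 1 with offspring not concentrated at 1, the Galton-Watson process goes extinct almost surely, so q = 1.
(Algebraic check: The pgf is f(s) = 7/18 + 53/234·s + 5/13·s². The extinction probability q is the smallest fixed point of f in [0, 1]. Setting s = f(s):
  5/13·s² + (53/234 − 1)·s + 7/18 = 0
  5/13·s² − (7/18 + 5/13)·s + 7/18 = 0
which factors as (s − 1)·(5/13·s − 7/18) = 0, giving roots s = 1 and s = (7/18)/(5/13) = 91/90. Since 91/90 ≥ 1, the smallest root in [0, 1] is s = 1.)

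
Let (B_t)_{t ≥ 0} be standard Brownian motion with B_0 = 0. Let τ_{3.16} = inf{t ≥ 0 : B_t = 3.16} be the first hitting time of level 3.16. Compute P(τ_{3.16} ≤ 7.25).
P(τ_{3.16} ≤ 7.25) = 2(1 − Φ(3.16/√7.25)) = 2(1 − Φ(1.1736)) ≈ 0.2406

By the reflection principle for standard BM, P(τ_b ≤ t) = 2 · P(B_t ≥ b). Since B_t ~ N(0, t), P(B_t ≥ 3.16) = 1 − Φ(3.16/√t) = 1 − Φ(3.16/√7.25) = 1 − Φ(1.1736) ≈ 0.12028. Doubling: P(τ_{3.16} ≤ 7.25) ≈ 2 · 0.12028 = 0.24056 ≈ 0.2406.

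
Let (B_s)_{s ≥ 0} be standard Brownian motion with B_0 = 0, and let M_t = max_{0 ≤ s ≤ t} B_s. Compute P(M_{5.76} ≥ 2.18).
P(M_{5.76} ≥ 2.18) = 2·P(B_{5.76} ≥ 2.18) = 2(1 − Φ(2.18/√5.76)) ≈ 0.3637

By the reflection principle for Brownian motion, P(M_t ≥ a) = 2 · P(B_t ≥ a) for a ≥ 0. Since B_t ~ N(0, t), P(B_t ≥ 2.18) = 1 − Φ(2.18/√t) = 1 − Φ(2.18/√5.76) = 1 − Φ(0.9083). So
  P(M_{5.76} ≥ 2.18) = 2(1 − Φ(0.9083)) ≈ 0.3637.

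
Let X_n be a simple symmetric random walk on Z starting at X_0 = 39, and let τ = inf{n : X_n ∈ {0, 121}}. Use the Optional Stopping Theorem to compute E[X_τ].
E[X_τ] = 39

X_n is a martingale and τ is a bounded-mean stopping time (indeed τ is finite a.s. with bounded expectation since the walk is in a bounded region). By the OST, E[X_τ] = E[X_0] = 39. Equivalently: E[X_τ] = 121 · P(hit 121 first) + 0 · P(hit 0 first) = 121 · (39/121) = 39.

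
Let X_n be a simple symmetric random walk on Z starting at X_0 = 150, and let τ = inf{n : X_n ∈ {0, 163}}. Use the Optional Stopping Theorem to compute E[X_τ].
E[X_τ] = 150

X_n is a martingale and τ is a bounded-mean stopping time (indeed τ is finite a.s. with bounded expectation since the walk is in a bounded region). By the OST, E[X_τ] = E[X_0] = 150. Equivalently: E[X_τ] = 163 · P(hit 163 first) + 0 · P(hit 0 first) = 163 · (150/163) = 150.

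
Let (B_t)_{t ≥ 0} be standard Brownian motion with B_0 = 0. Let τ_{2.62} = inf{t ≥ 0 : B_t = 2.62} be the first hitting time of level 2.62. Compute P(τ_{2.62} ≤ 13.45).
P(τ_{2.62} ≤ 13.45) = 2(1 − Φ(2.62/√13.45)) = 2(1 − Φ(0.7144)) ≈ 0.4750

By the reflection principle for standard BM, P(τ_b ≤ t) = 2 · P(B_t ≥ b). Since B_t ~ N(0, t), P(B_t ≥ 2.62) = 1 − Φ(2.62/√t) = 1 − Φ(2.62/√13.45) = 1 − Φ(0.7144) ≈ 0.23749. Doubling: P(τ_{2.62} ≤ 13.45) ≈ 2 · 0.23749 = 0.47498 ≈ 0.4750.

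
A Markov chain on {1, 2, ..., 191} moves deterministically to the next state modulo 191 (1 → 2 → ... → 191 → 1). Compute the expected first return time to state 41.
E[T_41 | X_0 = 41] = 191

The chain cycles deterministically, so starting at state 41 it returns in exactly 191 steps. Equivalently, the stationary distribution is uniform π_j = 1/191 for every state j, so by Kac's formula E[T_41] = 1/π_41 = 191.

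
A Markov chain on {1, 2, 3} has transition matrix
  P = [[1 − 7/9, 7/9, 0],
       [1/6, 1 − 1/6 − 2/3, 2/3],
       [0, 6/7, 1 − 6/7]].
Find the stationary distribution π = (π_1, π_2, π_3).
π = (27/251, 126/251, 98/251)

This is a birth-death chain on three states, which satisfies detailed balance: π_1 · P_{12} = π_2 · P_{21} and π_2 · P_{23} = π_3 · P_{32}.
From π_1 · 7/9 = π_2 · 1/6: π_2/π_1 = (7/9)/(1/6) = 14/3.
From π_2 · 2/3 = π_3 · 6/7: π_3/π_2 = (2/3)/(6/7) = 7/9.
Take π_1 proportional to 1; then unnormalized π = (1, 14/3, 98/27). Normalize by dividing by the sum 251/27:
  π = (27/251, 126/251, 98/251).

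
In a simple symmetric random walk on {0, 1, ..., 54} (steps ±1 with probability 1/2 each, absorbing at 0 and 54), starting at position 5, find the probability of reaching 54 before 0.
P(hit 54 before 0) = 5/54

Let u_k = P(hit 54 before 0 | start at k). Then u_0 = 0, u_54 = 1, and u_k = u_{k-1}/2 + u_{k+1}/2 for 1 ≤ k ≤ 53. This harmonic recurrence is solved by u_k = k/54, giving u_5 = 5/54.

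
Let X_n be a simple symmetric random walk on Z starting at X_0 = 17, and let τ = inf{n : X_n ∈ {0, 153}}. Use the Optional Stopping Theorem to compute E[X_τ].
E[X_τ] = 17

X_n is a martingale and τ is a bounded-mean stopping time (indeed τ is finite a.s. with bounded expectation since the walk is in a bounded region). By the OST, E[X_τ] = E[X_0] = 17. Equivalently: E[X_τ] = 153 · P(hit 153 first) + 0 · P(hit 0 first) = 153 · (17/153) = 17.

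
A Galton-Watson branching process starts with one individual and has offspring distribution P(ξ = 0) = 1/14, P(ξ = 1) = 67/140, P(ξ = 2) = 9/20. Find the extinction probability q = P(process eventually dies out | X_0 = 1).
q = 10/63

The pgf is f(s) = 1/14 + 67/140·s + 9/20·s². The extinction probability q is the smallest fixed point of f in [0, 1]. Setting s = f(s):
  9/20·s² + (67/140 − 1)·s + 1/14 = 0
  9/20·s² − (1/14 + 9/20)·s + 1/14 = 0
which factors as (s − 1)·(9/20·s − 1/14) = 0, giving roots s = 1 and s = (1/14)/(9/20) = 10/63.
Mean offspring μ = 67/140 + 2·9/20 = 193/140 > 1 (supercritical), so q < 1. The extinction probability is the smaller root: q = (1/14)/(9/20) = 10/63.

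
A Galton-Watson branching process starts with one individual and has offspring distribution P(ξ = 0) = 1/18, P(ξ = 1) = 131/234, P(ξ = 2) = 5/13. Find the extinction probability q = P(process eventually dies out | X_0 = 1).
q = 13/90

The pgf is f(s) = 1/18 + 131/234·s + 5/13·s². The extinction probability q is the smallest fixed point of f in [0, 1]. Setting s = f(s):
  5/13·s² + (131/234 − 1)·s + 1/18 = 0
  5/13·s² − (1/18 + 5/13)·s + 1/18 = 0
which factors as (s − 1)·(5/13·s − 1/18) = 0, giving roots s = 1 and s = (1/18)/(5/13) = 13/90.
Mean offspring μ = 131/234 + 2·5/13 = 311/234 > 1 (supercritical), so q < 1. The extinction probability is the smaller root: q = (1/18)/(5/13) = 13/90.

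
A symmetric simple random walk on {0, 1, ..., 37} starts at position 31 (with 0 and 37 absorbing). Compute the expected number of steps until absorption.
E[τ | X_0 = 31] = 186

Let v_k = E[τ | X_0 = k]. Boundary: v_0 = v_37 = 0. Recurrence: v_k = 1 + (v_{k-1} + v_{k+1})/2 for 1 ≤ k ≤ 36. The particular solution to v_k − (v_{k-1} + v_{k+1})/2 = 1 is v_k = −k^2. Adding homogeneous solution A + B k and matching boundaries gives v_k = k (37 − k). Substituting k = 31: v_31 = 31 · 6 = 186.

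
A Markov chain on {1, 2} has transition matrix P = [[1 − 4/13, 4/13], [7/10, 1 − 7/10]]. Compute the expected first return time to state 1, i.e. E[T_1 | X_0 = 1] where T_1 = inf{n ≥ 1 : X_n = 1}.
E[T_1 | X_0 = 1] = 1/π_1 = 131/91

For an irreducible recurrent Markov chain with stationary distribution π, E[T_i | X_0 = i] = 1/π_i (Kac's formula). Here π_1 = (7/10)/(4/13 + 7/10) = (7/10)/(131/130) = 91/131, so E[T_1 | X_0 = 1] = 1/π_1 = (4/13 + 7/10)/(7/10) = (131/130)/(7/10) = 131/91.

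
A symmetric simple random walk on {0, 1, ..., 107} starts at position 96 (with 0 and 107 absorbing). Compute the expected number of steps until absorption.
E[τ | X_0 = 96] = 1056

Let v_k = E[τ | X_0 = k]. Boundary: v_0 = v_107 = 0. Recurrence: v_k = 1 + (v_{k-1} + v_{k+1})/2 for 1 ≤ k ≤ 106. The particular solution to v_k − (v_{k-1} + v_{k+1})/2 = 1 is v_k = −k^2. Adding homogeneous solution A + B k and matching boundaries gives v_k = k (107 − k). Substituting k = 96: v_96 = 96 · 11 = 1056.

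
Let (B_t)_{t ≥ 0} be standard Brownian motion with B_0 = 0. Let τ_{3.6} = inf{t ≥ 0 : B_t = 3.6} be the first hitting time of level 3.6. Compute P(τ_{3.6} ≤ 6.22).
P(τ_{3.6} ≤ 6.22) = 2(1 − Φ(3.6/√6.22)) = 2(1 − Φ(1.4435)) ≈ 0.1489

By the reflection principle for standard BM, P(τ_b ≤ t) = 2 · P(B_t ≥ b). Since B_t ~ N(0, t), P(B_t ≥ 3.6) = 1 − Φ(3.6/√t) = 1 − Φ(3.6/√6.22) = 1 − Φ(1.4435) ≈ 0.07444. Doubling: P(τ_{3.6} ≤ 6.22) ≈ 2 · 0.07444 = 0.14888 ≈ 0.1489.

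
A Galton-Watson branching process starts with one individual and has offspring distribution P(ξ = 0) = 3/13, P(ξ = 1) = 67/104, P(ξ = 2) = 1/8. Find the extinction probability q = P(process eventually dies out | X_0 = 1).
q = 1

Mean offspring μ = 0·3/13 + 1·67/104 + 2·1/8 = 93/104 ≤ 1. For μ ≤ 1 with offspring not concentrated at 1, the Galton-Watson process goes extinct almost surely, so q = 1.
(Algebraic check: The pgf is f(s) = 3/13 + 67/104·s + 1/8·s². The extinction probability q is the smallest fixed point of f in [0, 1]. Setting s = f(s):
  1/8·s² + (67/104 − 1)·s + 3/13 = 0
  1/8·s² − (3/13 + 1/8)·s + 3/13 = 0
which factors as (s − 1)·(1/8·s − 3/13) = 0, giving roots s = 1 and s = (3/13)/(1/8) = 24/13. Since 24/13 ≥ 1, the smallest root in [0, 1] is s = 1.)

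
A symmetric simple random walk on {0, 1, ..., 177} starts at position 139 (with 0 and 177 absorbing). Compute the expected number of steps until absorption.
E[τ | X_0 = 139] = 5282

Let v_k = E[τ | X_0 = k]. Boundary: v_0 = v_177 = 0. Recurrence: v_k = 1 + (v_{k-1} + v_{k+1})/2 for 1 ≤ k ≤ 176. The particular solution to v_k − (v_{k-1} + v_{k+1})/2 = 1 is v_k = −k^2. Adding homogeneous solution A + B k and matching boundaries gives v_k = k (177 − k). Substituting k = 139: v_139 = 139 · 38 = 5282.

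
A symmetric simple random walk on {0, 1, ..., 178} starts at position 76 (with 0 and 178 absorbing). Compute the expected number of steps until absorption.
E[τ | X_0 = 76] = 7752

Let v_k = E[τ | X_0 = k]. Boundary: v_0 = v_178 = 0. Recurrence: v_k = 1 + (v_{k-1} + v_{k+1})/2 for 1 ≤ k ≤ 177. The particular solution to v_k − (v_{k-1} + v_{k+1})/2 = 1 is v_k = −k^2. Adding homogeneous solution A + B k and matching boundaries gives v_k = k (178 − k). Substituting k = 76: v_76 = 76 · 102 = 7752.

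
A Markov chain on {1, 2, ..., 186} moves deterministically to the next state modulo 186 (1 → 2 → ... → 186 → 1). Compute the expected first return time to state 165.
E[T_165 | X_0 = 165] = 186

The chain cycles deterministically, so starting at state 165 it returns in exactly 186 steps. Equivalently, the stationary distribution is uniform π_j = 1/186 for every state j, so by Kac's formula E[T_165] = 1/π_165 = 186.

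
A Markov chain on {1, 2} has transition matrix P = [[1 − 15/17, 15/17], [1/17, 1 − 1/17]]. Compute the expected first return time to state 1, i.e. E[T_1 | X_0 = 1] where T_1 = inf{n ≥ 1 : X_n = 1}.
E[T_1 | X_0 = 1] = 1/π_1 = 16

For an irreducible recurrent Markov chain with stationary distribution π, E[T_i | X_0 = i] = 1/π_i (Kac's formula). Here π_1 = (1/17)/(15/17 + 1/17) = (1/17)/(16/17) = 1/16, so E[T_1 | X_0 = 1] = 1/π_1 = (15/17 + 1/17)/(1/17) = (16/17)/(1/17) = 16.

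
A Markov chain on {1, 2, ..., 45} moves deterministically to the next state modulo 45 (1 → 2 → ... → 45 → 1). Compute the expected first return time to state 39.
E[T_39 | X_0 = 39] = 45

The chain cycles deterministically, so starting at state 39 it returns in exactly 45 steps. Equivalently, the stationary distribution is uniform π_j = 1/45 for every state j, so by Kac's formula E[T_39] = 1/π_39 = 45.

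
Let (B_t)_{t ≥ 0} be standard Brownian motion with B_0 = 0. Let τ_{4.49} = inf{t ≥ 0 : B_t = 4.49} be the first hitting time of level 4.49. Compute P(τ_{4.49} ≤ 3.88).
P(τ_{4.49} ≤ 3.88) = 2(1 − Φ(4.49/√3.88)) = 2(1 − Φ(2.2795)) ≈ 0.0226

By the reflection principle for standard BM, P(τ_b ≤ t) = 2 · P(B_t ≥ b). Since B_t ~ N(0, t), P(B_t ≥ 4.49) = 1 − Φ(4.49/√t) = 1 − Φ(4.49/√3.88) = 1 − Φ(2.2795) ≈ 0.01132. Doubling: P(τ_{4.49} ≤ 3.88) ≈ 2 · 0.01132 = 0.02264 ≈ 0.0226.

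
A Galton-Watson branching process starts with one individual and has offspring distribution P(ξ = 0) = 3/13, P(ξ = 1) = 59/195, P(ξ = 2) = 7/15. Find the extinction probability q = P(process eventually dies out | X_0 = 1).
q = 45/91

The pgf is f(s) = 3/13 + 59/195·s + 7/15·s². The extinction probability q is the smallest fixed point of f in [0, 1]. Setting s = f(s):
  7/15·s² + (59/195 − 1)·s + 3/13 = 0
  7/15·s² − (3/13 + 7/15)·s + 3/13 = 0
which factors as (s − 1)·(7/15·s − 3/13) = 0, giving roots s = 1 and s = (3/13)/(7/15) = 45/91.
Mean offspring μ = 59/195 + 2·7/15 = 241/195 > 1 (supercritical), so q < 1. The extinction probability is the smaller root: q = (3/13)/(7/15) = 45/91.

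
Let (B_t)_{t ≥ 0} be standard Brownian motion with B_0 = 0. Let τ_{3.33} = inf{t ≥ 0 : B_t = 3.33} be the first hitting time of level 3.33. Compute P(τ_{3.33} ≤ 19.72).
P(τ_{3.33} ≤ 19.72) = 2(1 − Φ(3.33/√19.72)) = 2(1 − Φ(0.7499)) ≈ 0.4533

By the reflection principle for standard BM, P(τ_b ≤ t) = 2 · P(B_t ≥ b). Since B_t ~ N(0, t), P(B_t ≥ 3.33) = 1 − Φ(3.33/√t) = 1 − Φ(3.33/√19.72) = 1 − Φ(0.7499) ≈ 0.22666. Doubling: P(τ_{3.33} ≤ 19.72) ≈ 2 · 0.22666 = 0.45332 ≈ 0.4533.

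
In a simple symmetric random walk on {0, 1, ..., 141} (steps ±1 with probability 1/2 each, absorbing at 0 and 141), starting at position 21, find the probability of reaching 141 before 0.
P(hit 141 before 0) = 21/141 = 7/47

Let u_k = P(hit 141 before 0 | start at k). Then u_0 = 0, u_141 = 1, and u_k = u_{k-1}/2 + u_{k+1}/2 for 1 ≤ k ≤ 140. This harmonic recurrence is solved by u_k = k/141, giving u_21 = 21/141 = 7/47.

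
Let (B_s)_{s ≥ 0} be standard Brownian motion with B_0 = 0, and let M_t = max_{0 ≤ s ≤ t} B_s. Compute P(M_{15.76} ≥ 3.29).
P(M_{15.76} ≥ 3.29) = 2·P(B_{15.76} ≥ 3.29) = 2(1 − Φ(3.29/√15.76)) ≈ 0.4073

By the reflection principle for Brownian motion, P(M_t ≥ a) = 2 · P(B_t ≥ a) for a ≥ 0. Since B_t ~ N(0, t), P(B_t ≥ 3.29) = 1 − Φ(3.29/√t) = 1 − Φ(3.29/√15.76) = 1 − Φ(0.8287). So
  P(M_{15.76} ≥ 3.29) = 2(1 − Φ(0.8287)) ≈ 0.4073.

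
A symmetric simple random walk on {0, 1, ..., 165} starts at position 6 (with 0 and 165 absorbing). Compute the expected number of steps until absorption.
E[τ | X_0 = 6] = 954

Let v_k = E[τ | X_0 = k]. Boundary: v_0 = v_165 = 0. Recurrence: v_k = 1 + (v_{k-1} + v_{k+1})/2 for 1 ≤ k ≤ 164. The particular solution to v_k − (v_{k-1} + v_{k+1})/2 = 1 is v_k = −k^2. Adding homogeneous solution A + B k and matching boundaries gives v_k = k (165 − k). Substituting k = 6: v_6 = 6 · 159 = 954.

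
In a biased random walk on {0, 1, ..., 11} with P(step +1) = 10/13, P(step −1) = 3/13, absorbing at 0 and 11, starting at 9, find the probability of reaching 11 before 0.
P(hit 11 before 0) = (1 − (3/10)^9) / (1 − (3/10)^11) = 14285433100/14285688979

Let u_k denote P(reach 11 before 0 | start at k). Boundary: u_0 = 0, u_11 = 1. Recurrence: u_k = 10/13·u_{k+1} + 3/13·u_{k-1} for 1 ≤ k ≤ 10. Try u_k = A + B·r^k with r = q/p = (3/13)/(10/13) = 3/10. Substitution satisfies the recurrence; boundary conditions give:
  u_k = (1 − r^k) / (1 − r^N) = (1 − (3/10)^9) / (1 − (3/10)^11) = 14285433100/14285688979.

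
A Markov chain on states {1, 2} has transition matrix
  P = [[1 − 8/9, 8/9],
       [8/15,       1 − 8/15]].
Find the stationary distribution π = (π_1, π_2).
π_1 = 3/8, π_2 = 5/8

Solve πP = π with π_1 + π_2 = 1. From πP = π: π_1 · (1 − 8/9) + π_2 · 8/15 = π_1 ⇒ π_2 · 8/15 = π_1 · 8/9 ⇒ π_2/π_1 = (8/9)/(8/15) = 5/3. Together with π_1 + π_2 = 1:
  π_1 = (8/15)/(8/9 + 8/15) = (8/15)/(64/45) = 3/8,
  π_2 = (8/9)/(8/9 + 8/15) = (8/9)/(64/45) = 5/8.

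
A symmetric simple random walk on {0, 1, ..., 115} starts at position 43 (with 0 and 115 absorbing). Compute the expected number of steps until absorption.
E[τ | X_0 = 43] = 3096

Let v_k = E[τ | X_0 = k]. Boundary: v_0 = v_115 = 0. Recurrence: v_k = 1 + (v_{k-1} + v_{k+1})/2 for 1 ≤ k ≤ 114. The particular solution to v_k − (v_{k-1} + v_{k+1})/2 = 1 is v_k = −k^2. Adding homogeneous solution A + B k and matching boundaries gives v_k = k (115 − k). Substituting k = 43: v_43 = 43 · 72 = 3096.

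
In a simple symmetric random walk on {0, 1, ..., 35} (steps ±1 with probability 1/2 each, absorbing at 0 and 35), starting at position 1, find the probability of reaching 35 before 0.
P(hit 35 before 0) = 1/35

Let u_k = P(hit 35 before 0 | start at k). Then u_0 = 0, u_35 = 1, and u_k = u_{k-1}/2 + u_{k+1}/2 for 1 ≤ k ≤ 34. This harmonic recurrence is solved by u_k = k/35, giving u_1 = 1/35.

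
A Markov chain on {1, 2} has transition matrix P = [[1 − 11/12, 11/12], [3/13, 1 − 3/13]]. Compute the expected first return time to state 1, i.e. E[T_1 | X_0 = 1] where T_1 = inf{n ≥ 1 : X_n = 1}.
E[T_1 | X_0 = 1] = 1/π_1 = 179/36

For an irreducible recurrent Markov chain with stationary distribution π, E[T_i | X_0 = i] = 1/π_i (Kac's formula). Here π_1 = (3/13)/(11/12 + 3/13) = (3/13)/(179/156) = 36/179, so E[T_1 | X_0 = 1] = 1/π_1 = (11/12 + 3/13)/(3/13) = (179/156)/(3/13) = 179/36.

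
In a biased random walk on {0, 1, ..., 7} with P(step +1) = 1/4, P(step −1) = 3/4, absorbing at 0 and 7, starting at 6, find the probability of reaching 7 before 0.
P(hit 7 before 0) = (1 − (3)^6) / (1 − (3)^7) = 364/1093

Let u_k denote P(reach 7 before 0 | start at k). Boundary: u_0 = 0, u_7 = 1. Recurrence: u_k = 1/4·u_{k+1} + 3/4·u_{k-1} for 1 ≤ k ≤ 6. Try u_k = A + B·r^k with r = q/p = (3/4)/(1/4) = 3. Substitution satisfies the recurrence; boundary conditions give:
  u_k = (1 − r^k) / (1 − r^N) = (1 − (3)^6) / (1 − (3)^7) = 364/1093.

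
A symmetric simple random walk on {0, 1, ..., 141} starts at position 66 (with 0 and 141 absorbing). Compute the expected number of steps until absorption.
E[τ | X_0 = 66] = 4950

Let v_k = E[τ | X_0 = k]. Boundary: v_0 = v_141 = 0. Recurrence: v_k = 1 + (v_{k-1} + v_{k+1})/2 for 1 ≤ k ≤ 140. The particular solution to v_k − (v_{k-1} + v_{k+1})/2 = 1 is v_k = −k^2. Adding homogeneous solution A + B k and matching boundaries gives v_k = k (141 − k). Substituting k = 66: v_66 = 66 · 75 = 4950.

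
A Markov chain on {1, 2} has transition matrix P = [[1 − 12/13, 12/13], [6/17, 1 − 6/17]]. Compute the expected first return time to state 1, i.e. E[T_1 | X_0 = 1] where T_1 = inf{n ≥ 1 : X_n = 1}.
E[T_1 | X_0 = 1] = 1/π_1 = 47/13

For an irreducible recurrent Markov chain with stationary distribution π, E[T_i | X_0 = i] = 1/π_i (Kac's formula). Here π_1 = (6/17)/(12/13 + 6/17) = (6/17)/(282/221) = 13/47, so E[T_1 | X_0 = 1] = 1/π_1 = (12/13 + 6/17)/(6/17) = (282/221)/(6/17) = 47/13.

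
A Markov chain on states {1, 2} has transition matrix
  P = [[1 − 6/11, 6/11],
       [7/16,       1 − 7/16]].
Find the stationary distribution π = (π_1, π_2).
π_1 = 77/173, π_2 = 96/173

Solve πP = π with π_1 + π_2 = 1. From πP = π: π_1 · (1 − 6/11) + π_2 · 7/16 = π_1 ⇒ π_2 · 7/16 = π_1 · 6/11 ⇒ π_2/π_1 = (6/11)/(7/16) = 96/77. Together with π_1 + π_2 = 1:
  π_1 = (7/16)/(6/11 + 7/16) = (7/16)/(173/176) = 77/173,
  π_2 = (6/11)/(6/11 + 7/16) = (6/11)/(173/176) = 96/173.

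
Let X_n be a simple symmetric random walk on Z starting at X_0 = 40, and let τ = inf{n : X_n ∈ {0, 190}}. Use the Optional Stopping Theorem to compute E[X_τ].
E[X_τ] = 40

X_n is a martingale and τ is a bounded-mean stopping time (indeed τ is finite a.s. with bounded expectation since the walk is in a bounded region). By the OST, E[X_τ] = E[X_0] = 40. Equivalently: E[X_τ] = 190 · P(hit 190 first) + 0 · P(hit 0 first) = 190 · (40/190) = 40.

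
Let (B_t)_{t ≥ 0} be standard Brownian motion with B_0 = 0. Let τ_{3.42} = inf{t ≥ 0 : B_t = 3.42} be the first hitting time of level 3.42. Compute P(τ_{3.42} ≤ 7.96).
P(τ_{3.42} ≤ 7.96) = 2(1 − Φ(3.42/√7.96)) = 2(1 − Φ(1.2122)) ≈ 0.2254

By the reflection principle for standard BM, P(τ_b ≤ t) = 2 · P(B_t ≥ b). Since B_t ~ N(0, t), P(B_t ≥ 3.42) = 1 − Φ(3.42/√t) = 1 − Φ(3.42/√7.96) = 1 − Φ(1.2122) ≈ 0.11272. Doubling: P(τ_{3.42} ≤ 7.96) ≈ 2 · 0.11272 = 0.22544 ≈ 0.2254.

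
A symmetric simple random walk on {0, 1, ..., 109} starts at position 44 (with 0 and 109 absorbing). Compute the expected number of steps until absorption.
E[τ | X_0 = 44] = 2860

Let v_k = E[τ | X_0 = k]. Boundary: v_0 = v_109 = 0. Recurrence: v_k = 1 + (v_{k-1} + v_{k+1})/2 for 1 ≤ k ≤ 108. The particular solution to v_k − (v_{k-1} + v_{k+1})/2 = 1 is v_k = −k^2. Adding homogeneous solution A + B k and matching boundaries gives v_k = k (109 − k). Substituting k = 44: v_44 = 44 · 65 = 2860.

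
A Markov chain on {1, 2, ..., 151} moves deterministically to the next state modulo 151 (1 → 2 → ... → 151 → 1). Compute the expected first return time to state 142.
E[T_142 | X_0 = 142] = 151

The chain cycles deterministically, so starting at state 142 it returns in exactly 151 steps. Equivalently, the stationary distribution is uniform π_j = 1/151 for every state j, so by Kac's formula E[T_142] = 1/π_142 = 151.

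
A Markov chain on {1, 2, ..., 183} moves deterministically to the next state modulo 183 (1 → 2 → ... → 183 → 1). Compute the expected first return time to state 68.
E[T_68 | X_0 = 68] = 183

The chain cycles deterministically, so starting at state 68 it returns in exactly 183 steps. Equivalently, the stationary distribution is uniform π_j = 1/183 for every state j, so by Kac's formula E[T_68] = 1/π_68 = 183.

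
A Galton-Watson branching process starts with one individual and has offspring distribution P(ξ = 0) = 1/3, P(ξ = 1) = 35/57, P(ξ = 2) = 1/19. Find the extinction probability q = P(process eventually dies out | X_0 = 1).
q = 1

Mean offspring μ = 0·1/3 + 1·35/57 + 2·1/19 = 41/57 ≤ 1. For μ ≤ 1 with offspring not concentrated at 1, the Galton-Watson process goes extinct almost surely, so q = 1.
(Algebraic check: The pgf is f(s) = 1/3 + 35/57·s + 1/19·s². The extinction probability q is the smallest fixed point of f in [0, 1]. Setting s = f(s):
  1/19·s² + (35/57 − 1)·s + 1/3 = 0
  1/19·s² − (1/3 + 1/19)·s + 1/3 = 0
which factors as (s − 1)·(1/19·s − 1/3) = 0, giving roots s = 1 and s = (1/3)/(1/19) = 19/3. Since 19/3 ≥ 1, the smallest root in [0, 1] is s = 1.)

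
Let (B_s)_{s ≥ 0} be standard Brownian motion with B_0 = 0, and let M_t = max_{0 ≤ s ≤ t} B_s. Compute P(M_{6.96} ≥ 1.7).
P(M_{6.96} ≥ 1.7) = 2·P(B_{6.96} ≥ 1.7) = 2(1 − Φ(1.7/√6.96)) ≈ 0.5193

By the reflection principle for Brownian motion, P(M_t ≥ a) = 2 · P(B_t ≥ a) for a ≥ 0. Since B_t ~ N(0, t), P(B_t ≥ 1.7) = 1 − Φ(1.7/√t) = 1 − Φ(1.7/√6.96) = 1 − Φ(0.6444). So
  P(M_{6.96} ≥ 1.7) = 2(1 − Φ(0.6444)) ≈ 0.5193.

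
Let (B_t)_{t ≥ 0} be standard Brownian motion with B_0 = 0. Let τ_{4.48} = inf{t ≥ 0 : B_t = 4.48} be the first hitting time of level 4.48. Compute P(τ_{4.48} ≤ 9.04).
P(τ_{4.48} ≤ 9.04) = 2(1 − Φ(4.48/√9.04)) = 2(1 − Φ(1.4900)) ≈ 0.1362

By the reflection principle for standard BM, P(τ_b ≤ t) = 2 · P(B_t ≥ b). Since B_t ~ N(0, t), P(B_t ≥ 4.48) = 1 − Φ(4.48/√t) = 1 − Φ(4.48/√9.04) = 1 − Φ(1.4900) ≈ 0.06811. Doubling: P(τ_{4.48} ≤ 9.04) ≈ 2 · 0.06811 = 0.13622 ≈ 0.1362.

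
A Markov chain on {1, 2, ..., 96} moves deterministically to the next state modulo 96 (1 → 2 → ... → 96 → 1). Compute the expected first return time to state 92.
E[T_92 | X_0 = 92] = 96

The chain cycles deterministically, so starting at state 92 it returns in exactly 96 steps. Equivalently, the stationary distribution is uniform π_j = 1/96 for every state j, so by Kac's formula E[T_92] = 1/π_92 = 96.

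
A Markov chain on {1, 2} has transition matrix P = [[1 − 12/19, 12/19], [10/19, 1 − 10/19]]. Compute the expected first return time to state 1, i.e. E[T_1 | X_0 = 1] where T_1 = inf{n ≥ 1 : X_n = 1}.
E[T_1 | X_0 = 1] = 1/π_1 = 11/5

For an irreducible recurrent Markov chain with stationary distribution π, E[T_i | X_0 = i] = 1/π_i (Kac's formula). Here π_1 = (10/19)/(12/19 + 10/19) = (10/19)/(22/19) = 5/11, so E[T_1 | X_0 = 1] = 1/π_1 = (12/19 + 10/19)/(10/19) = (22/19)/(10/19) = 11/5.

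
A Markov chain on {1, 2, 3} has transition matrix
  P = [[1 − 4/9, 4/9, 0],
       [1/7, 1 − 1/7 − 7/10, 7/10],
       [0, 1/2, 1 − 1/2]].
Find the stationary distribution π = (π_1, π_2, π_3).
π = (15/127, 140/381, 196/381)

This is a birth-death chain on three states, which satisfies detailed balance: π_1 · P_{12} = π_2 · P_{21} and π_2 · P_{23} = π_3 · P_{32}.
From π_1 · 4/9 = π_2 · 1/7: π_2/π_1 = (4/9)/(1/7) = 28/9.
From π_2 · 7/10 = π_3 · 1/2: π_3/π_2 = (7/10)/(1/2) = 7/5.
Take π_1 proportional to 1; then unnormalized π = (1, 28/9, 196/45). Normalize by dividing by the sum 127/15:
  π = (15/127, 140/381, 196/381).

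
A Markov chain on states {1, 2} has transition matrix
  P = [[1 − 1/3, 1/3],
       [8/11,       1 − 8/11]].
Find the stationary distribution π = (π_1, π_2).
π_1 = 24/35, π_2 = 11/35

Solve πP = π with π_1 + π_2 = 1. From πP = π: π_1 · (1 − 1/3) + π_2 · 8/11 = π_1 ⇒ π_2 · 8/11 = π_1 · 1/3 ⇒ π_2/π_1 = (1/3)/(8/11) = 11/24. Together with π_1 + π_2 = 1:
  π_1 = (8/11)/(1/3 + 8/11) = (8/11)/(35/33) = 24/35,
  π_2 = (1/3)/(1/3 + 8/11) = (1/3)/(35/33) = 11/35.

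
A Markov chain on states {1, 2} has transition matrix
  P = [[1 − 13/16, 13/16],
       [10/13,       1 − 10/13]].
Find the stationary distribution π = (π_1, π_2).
π_1 = 160/329, π_2 = 169/329

Solve πP = π with π_1 + π_2 = 1. From πP = π: π_1 · (1 − 13/16) + π_2 · 10/13 = π_1 ⇒ π_2 · 10/13 = π_1 · 13/16 ⇒ π_2/π_1 = (13/16)/(10/13) = 169/160. Together with π_1 + π_2 = 1:
  π_1 = (10/13)/(13/16 + 10/13) = (10/13)/(329/208) = 160/329,
  π_2 = (13/16)/(13/16 + 10/13) = (13/16)/(329/208) = 169/329.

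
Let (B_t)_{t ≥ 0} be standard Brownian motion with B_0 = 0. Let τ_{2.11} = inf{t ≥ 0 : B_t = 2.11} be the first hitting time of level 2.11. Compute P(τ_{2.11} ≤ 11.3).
P(τ_{2.11} ≤ 11.3) = 2(1 − Φ(2.11/√11.3)) = 2(1 − Φ(0.6277)) ≈ 0.5302

By the reflection principle for standard BM, P(τ_b ≤ t) = 2 · P(B_t ≥ b). Since B_t ~ N(0, t), P(B_t ≥ 2.11) = 1 − Φ(2.11/√t) = 1 − Φ(2.11/√11.3) = 1 − Φ(0.6277) ≈ 0.26510. Doubling: P(τ_{2.11} ≤ 11.3) ≈ 2 · 0.26510 = 0.53020 ≈ 0.5302.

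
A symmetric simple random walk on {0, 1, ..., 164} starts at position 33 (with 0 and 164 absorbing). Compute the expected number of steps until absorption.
E[τ | X_0 = 33] = 4323

Let v_k = E[τ | X_0 = k]. Boundary: v_0 = v_164 = 0. Recurrence: v_k = 1 + (v_{k-1} + v_{k+1})/2 for 1 ≤ k ≤ 163. The particular solution to v_k − (v_{k-1} + v_{k+1})/2 = 1 is v_k = −k^2. Adding homogeneous solution A + B k and matching boundaries gives v_k = k (164 − k). Substituting k = 33: v_33 = 33 · 131 = 4323.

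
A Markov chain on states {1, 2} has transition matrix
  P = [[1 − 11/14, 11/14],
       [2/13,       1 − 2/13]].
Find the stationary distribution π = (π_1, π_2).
π_1 = 28/171, π_2 = 143/171

Solve πP = π with π_1 + π_2 = 1. From πP = π: π_1 · (1 − 11/14) + π_2 · 2/13 = π_1 ⇒ π_2 · 2/13 = π_1 · 11/14 ⇒ π_2/π_1 = (11/14)/(2/13) = 143/28. Together with π_1 + π_2 = 1:
  π_1 = (2/13)/(11/14 + 2/13) = (2/13)/(171/182) = 28/171,
  π_2 = (11/14)/(11/14 + 2/13) = (11/14)/(171/182) = 143/171.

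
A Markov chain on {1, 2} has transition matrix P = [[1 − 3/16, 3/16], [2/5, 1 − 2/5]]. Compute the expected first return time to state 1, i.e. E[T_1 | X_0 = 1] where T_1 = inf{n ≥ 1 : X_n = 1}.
E[T_1 | X_0 = 1] = 1/π_1 = 47/32

For an irreducible recurrent Markov chain with stationary distribution π, E[T_i | X_0 = i] = 1/π_i (Kac's formula). Here π_1 = (2/5)/(3/16 + 2/5) = (2/5)/(47/80) = 32/47, so E[T_1 | X_0 = 1] = 1/π_1 = (3/16 + 2/5)/(2/5) = (47/80)/(2/5) = 47/32.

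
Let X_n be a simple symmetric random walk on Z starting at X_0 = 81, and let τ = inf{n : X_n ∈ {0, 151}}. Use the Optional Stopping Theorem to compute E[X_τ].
E[X_τ] = 81

X_n is a martingale and τ is a bounded-mean stopping time (indeed τ is finite a.s. with bounded expectation since the walk is in a bounded region). By the OST, E[X_τ] = E[X_0] = 81. Equivalently: E[X_τ] = 151 · P(hit 151 first) + 0 · P(hit 0 first) = 151 · (81/151) = 81.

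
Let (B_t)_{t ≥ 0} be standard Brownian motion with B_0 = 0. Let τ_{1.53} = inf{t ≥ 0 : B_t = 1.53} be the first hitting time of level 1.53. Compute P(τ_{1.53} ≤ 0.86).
P(τ_{1.53} ≤ 0.86) = 2(1 − Φ(1.53/√0.86)) = 2(1 − Φ(1.6498)) ≈ 0.0990

By the reflection principle for standard BM, P(τ_b ≤ t) = 2 · P(B_t ≥ b). Since B_t ~ N(0, t), P(B_t ≥ 1.53) = 1 − Φ(1.53/√t) = 1 − Φ(1.53/√0.86) = 1 − Φ(1.6498) ≈ 0.04949. Doubling: P(τ_{1.53} ≤ 0.86) ≈ 2 · 0.04949 = 0.09898 ≈ 0.0990.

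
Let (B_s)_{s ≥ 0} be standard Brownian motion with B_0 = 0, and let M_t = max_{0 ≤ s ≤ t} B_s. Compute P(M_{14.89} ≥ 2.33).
P(M_{14.89} ≥ 2.33) = 2·P(B_{14.89} ≥ 2.33) = 2(1 − Φ(2.33/√14.89)) ≈ 0.5460

By the reflection principle for Brownian motion, P(M_t ≥ a) = 2 · P(B_t ≥ a) for a ≥ 0. Since B_t ~ N(0, t), P(B_t ≥ 2.33) = 1 − Φ(2.33/√t) = 1 − Φ(2.33/√14.89) = 1 − Φ(0.6038). So
  P(M_{14.89} ≥ 2.33) = 2(1 − Φ(0.6038)) ≈ 0.5460.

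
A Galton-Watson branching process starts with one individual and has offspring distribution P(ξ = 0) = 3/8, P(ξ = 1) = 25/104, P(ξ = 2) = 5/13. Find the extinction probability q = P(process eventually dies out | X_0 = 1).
q = 39/40

The pgf is f(s) = 3/8 + 25/104·s + 5/13·s². The extinction probability q is the smallest fixed point of f in [0, 1]. Setting s = f(s):
  5/13·s² + (25/104 − 1)·s + 3/8 = 0
  5/13·s² − (3/8 + 5/13)·s + 3/8 = 0
which factors as (s − 1)·(5/13·s − 3/8) = 0, giving roots s = 1 and s = (3/8)/(5/13) = 39/40.
Mean offspring μ = 25/104 + 2·5/13 = 105/104 > 1 (supercritical), so q < 1. The extinction probability is the smaller root: q = (3/8)/(5/13) = 39/40.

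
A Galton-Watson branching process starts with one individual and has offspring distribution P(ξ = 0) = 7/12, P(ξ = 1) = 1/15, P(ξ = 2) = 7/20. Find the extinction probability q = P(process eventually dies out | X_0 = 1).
q = 1

Mean offspring μ = 0·7/12 + 1·1/15 + 2·7/20 = 23/30 ≤ 1. For μ ≤ 1 with offspring not concentrated at 1, the Galton-Watson process goes extinct almost surely, so q = 1.
(Algebraic check: The pgf is f(s) = 7/12 + 1/15·s + 7/20·s². The extinction probability q is the smallest fixed point of f in [0, 1]. Setting s = f(s):
  7/20·s² + (1/15 − 1)·s + 7/12 = 0
  7/20·s² − (7/12 + 7/20)·s + 7/12 = 0
which factors as (s − 1)·(7/20·s − 7/12) = 0, giving roots s = 1 and s = (7/12)/(7/20) = 5/3. Since 5/3 ≥ 1, the smallest root in [0, 1] is s = 1.)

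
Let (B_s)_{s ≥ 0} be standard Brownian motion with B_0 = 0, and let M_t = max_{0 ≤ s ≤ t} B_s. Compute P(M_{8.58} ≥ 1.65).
P(M_{8.58} ≥ 1.65) = 2·P(B_{8.58} ≥ 1.65) = 2(1 − Φ(1.65/√8.58)) ≈ 0.5732

By the reflection principle for Brownian motion, P(M_t ≥ a) = 2 · P(B_t ≥ a) for a ≥ 0. Since B_t ~ N(0, t), P(B_t ≥ 1.65) = 1 − Φ(1.65/√t) = 1 − Φ(1.65/√8.58) = 1 − Φ(0.5633). So
  P(M_{8.58} ≥ 1.65) = 2(1 − Φ(0.5633)) ≈ 0.5732.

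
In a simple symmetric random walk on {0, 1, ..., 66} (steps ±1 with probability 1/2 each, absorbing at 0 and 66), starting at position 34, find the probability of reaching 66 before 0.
P(hit 66 before 0) = 34/66 = 17/33

Let u_k = P(hit 66 before 0 | start at k). Then u_0 = 0, u_66 = 1, and u_k = u_{k-1}/2 + u_{k+1}/2 for 1 ≤ k ≤ 65. This harmonic recurrence is solved by u_k = k/66, giving u_34 = 34/66 = 17/33.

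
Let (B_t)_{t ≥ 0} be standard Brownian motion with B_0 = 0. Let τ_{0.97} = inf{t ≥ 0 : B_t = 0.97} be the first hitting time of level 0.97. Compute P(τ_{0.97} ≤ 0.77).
P(τ_{0.97} ≤ 0.77) = 2(1 − Φ(0.97/√0.77)) = 2(1 − Φ(1.1054)) ≈ 0.2690

By the reflection principle for standard BM, P(τ_b ≤ t) = 2 · P(B_t ≥ b). Since B_t ~ N(0, t), P(B_t ≥ 0.97) = 1 − Φ(0.97/√t) = 1 − Φ(0.97/√0.77) = 1 − Φ(1.1054) ≈ 0.13449. Doubling: P(τ_{0.97} ≤ 0.77) ≈ 2 · 0.13449 = 0.26898 ≈ 0.2690.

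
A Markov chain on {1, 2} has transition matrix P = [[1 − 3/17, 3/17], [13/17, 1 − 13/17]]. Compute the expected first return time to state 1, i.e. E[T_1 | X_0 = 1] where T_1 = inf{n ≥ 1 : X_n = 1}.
E[T_1 | X_0 = 1] = 1/π_1 = 16/13

For an irreducible recurrent Markov chain with stationary distribution π, E[T_i | X_0 = i] = 1/π_i (Kac's formula). Here π_1 = (13/17)/(3/17 + 13/17) = (13/17)/(16/17) = 13/16, so E[T_1 | X_0 = 1] = 1/π_1 = (3/17 + 13/17)/(13/17) = (16/17)/(13/17) = 16/13.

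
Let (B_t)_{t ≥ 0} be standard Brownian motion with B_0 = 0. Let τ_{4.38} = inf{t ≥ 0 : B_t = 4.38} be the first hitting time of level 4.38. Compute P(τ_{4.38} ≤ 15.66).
P(τ_{4.38} ≤ 15.66) = 2(1 − Φ(4.38/√15.66)) = 2(1 − Φ(1.1068)) ≈ 0.2684

By the reflection principle for standard BM, P(τ_b ≤ t) = 2 · P(B_t ≥ b). Since B_t ~ N(0, t), P(B_t ≥ 4.38) = 1 − Φ(4.38/√t) = 1 − Φ(4.38/√15.66) = 1 − Φ(1.1068) ≈ 0.13419. Doubling: P(τ_{4.38} ≤ 15.66) ≈ 2 · 0.13419 = 0.26838 ≈ 0.2684.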